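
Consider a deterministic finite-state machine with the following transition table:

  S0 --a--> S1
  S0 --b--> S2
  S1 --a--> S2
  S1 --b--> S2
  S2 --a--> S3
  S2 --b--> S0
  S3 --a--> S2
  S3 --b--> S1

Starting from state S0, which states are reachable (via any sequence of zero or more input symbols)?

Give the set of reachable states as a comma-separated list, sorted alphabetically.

Answer: S0, S1, S2, S3

Derivation:
BFS from S0:
  visit S0: S0--a-->S1 (new), S0--b-->S2 (new)
  visit S1: S1--a-->S2 (seen), S1--b-->S2 (seen)
  visit S2: S2--a-->S3 (new), S2--b-->S0 (seen)
  visit S3: S3--a-->S2 (seen), S3--b-->S1 (seen)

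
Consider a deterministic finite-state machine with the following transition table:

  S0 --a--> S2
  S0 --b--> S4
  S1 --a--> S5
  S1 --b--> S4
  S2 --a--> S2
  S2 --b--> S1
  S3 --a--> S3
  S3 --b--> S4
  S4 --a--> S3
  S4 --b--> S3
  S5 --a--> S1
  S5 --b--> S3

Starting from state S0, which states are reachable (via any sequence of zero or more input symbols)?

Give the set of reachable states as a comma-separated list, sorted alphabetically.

Answer: S0, S1, S2, S3, S4, S5

Derivation:
BFS from S0:
  visit S0: S0--a-->S2 (new), S0--b-->S4 (new)
  visit S2: S2--a-->S2 (seen), S2--b-->S1 (new)
  visit S4: S4--a-->S3 (new), S4--b-->S3 (seen)
  visit S1: S1--a-->S5 (new), S1--b-->S4 (seen)
  visit S3: S3--a-->S3 (seen), S3--b-->S4 (seen)
  visit S5: S5--a-->S1 (seen), S5--b-->S3 (seen)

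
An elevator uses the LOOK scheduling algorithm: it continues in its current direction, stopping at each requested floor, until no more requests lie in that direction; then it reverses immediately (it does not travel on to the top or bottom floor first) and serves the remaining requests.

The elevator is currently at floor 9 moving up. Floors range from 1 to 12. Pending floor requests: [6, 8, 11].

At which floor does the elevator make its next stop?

Current floor: 9, direction: up
Requests above: [11]
Requests below: [6, 8]
Moving up and requests lie above → nearest above is min([11]) = 11

Answer: 11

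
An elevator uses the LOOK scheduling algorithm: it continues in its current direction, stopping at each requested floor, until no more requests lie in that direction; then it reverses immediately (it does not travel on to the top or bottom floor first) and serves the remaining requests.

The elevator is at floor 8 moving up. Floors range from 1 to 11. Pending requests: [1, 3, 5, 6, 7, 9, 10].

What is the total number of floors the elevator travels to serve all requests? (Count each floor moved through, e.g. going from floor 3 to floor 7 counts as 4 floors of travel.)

Answer: 11

Derivation:
Start at floor 8 moving up, LOOK stop order: [9, 10, 7, 6, 5, 3, 1]
  8 → 9: |9-8| = 1, total = 1
  9 → 10: |10-9| = 1, total = 2
  10 → 7: |7-10| = 3, total = 5
  7 → 6: |6-7| = 1, total = 6
  6 → 5: |5-6| = 1, total = 7
  5 → 3: |3-5| = 2, total = 9
  3 → 1: |1-3| = 2, total = 11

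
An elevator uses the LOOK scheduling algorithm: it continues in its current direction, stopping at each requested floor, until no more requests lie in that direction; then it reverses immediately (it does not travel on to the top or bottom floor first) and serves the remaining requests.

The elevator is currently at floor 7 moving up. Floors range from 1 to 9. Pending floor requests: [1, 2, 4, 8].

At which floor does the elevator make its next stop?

Current floor: 7, direction: up
Requests above: [8]
Requests below: [1, 2, 4]
Moving up and requests lie above → nearest above is min([8]) = 8

Answer: 8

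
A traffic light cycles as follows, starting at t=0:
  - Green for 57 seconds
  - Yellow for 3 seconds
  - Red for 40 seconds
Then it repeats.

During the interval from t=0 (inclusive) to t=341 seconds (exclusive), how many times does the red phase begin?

Cycle = 57+3+40 = 100s
red phase starts at t = k*100 + 60 for k=0,1,2,...
Need k*100+60 < 341 → k < 2.810
k ∈ {0, ..., 2} → 3 starts

Answer: 3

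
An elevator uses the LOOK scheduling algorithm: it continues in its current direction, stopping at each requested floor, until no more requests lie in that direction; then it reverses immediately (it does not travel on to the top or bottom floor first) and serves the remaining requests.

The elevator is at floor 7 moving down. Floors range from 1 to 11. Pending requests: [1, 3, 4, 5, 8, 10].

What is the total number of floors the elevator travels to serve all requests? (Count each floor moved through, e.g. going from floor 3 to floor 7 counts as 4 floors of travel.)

Answer: 15

Derivation:
Start at floor 7 moving down, LOOK stop order: [5, 4, 3, 1, 8, 10]
  7 → 5: |5-7| = 2, total = 2
  5 → 4: |4-5| = 1, total = 3
  4 → 3: |3-4| = 1, total = 4
  3 → 1: |1-3| = 2, total = 6
  1 → 8: |8-1| = 7, total = 13
  8 → 10: |10-8| = 2, total = 15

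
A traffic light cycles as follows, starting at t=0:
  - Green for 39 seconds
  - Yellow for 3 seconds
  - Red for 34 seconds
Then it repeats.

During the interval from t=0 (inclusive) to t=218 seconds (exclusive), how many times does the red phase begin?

Answer: 3

Derivation:
Cycle = 39+3+34 = 76s
red phase starts at t = k*76 + 42 for k=0,1,2,...
Need k*76+42 < 218 → k < 2.316
k ∈ {0, ..., 2} → 3 starts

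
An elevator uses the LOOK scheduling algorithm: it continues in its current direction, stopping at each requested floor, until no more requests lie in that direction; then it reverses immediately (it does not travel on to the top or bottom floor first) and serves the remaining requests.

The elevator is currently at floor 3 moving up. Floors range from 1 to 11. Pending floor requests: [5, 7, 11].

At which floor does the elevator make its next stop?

Answer: 5

Derivation:
Current floor: 3, direction: up
Requests above: [5, 7, 11]
Requests below: []
Moving up and requests lie above → nearest above is min([5, 7, 11]) = 5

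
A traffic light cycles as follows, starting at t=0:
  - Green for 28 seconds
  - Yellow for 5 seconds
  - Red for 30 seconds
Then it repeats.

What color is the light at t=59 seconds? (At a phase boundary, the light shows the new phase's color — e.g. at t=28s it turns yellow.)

Cycle length = 28 + 5 + 30 = 63s
t = 59, phase_t = 59 mod 63 = 59
59 >= 33 → RED

Answer: red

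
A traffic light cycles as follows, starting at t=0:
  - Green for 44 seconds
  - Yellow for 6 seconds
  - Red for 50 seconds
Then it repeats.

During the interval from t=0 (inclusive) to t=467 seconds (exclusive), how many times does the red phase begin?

Cycle = 44+6+50 = 100s
red phase starts at t = k*100 + 50 for k=0,1,2,...
Need k*100+50 < 467 → k < 4.170
k ∈ {0, ..., 4} → 5 starts

Answer: 5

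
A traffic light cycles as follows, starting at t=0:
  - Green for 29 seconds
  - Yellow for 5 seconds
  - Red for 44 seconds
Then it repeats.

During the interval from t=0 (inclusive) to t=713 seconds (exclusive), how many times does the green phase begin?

Cycle = 29+5+44 = 78s
green phase starts at t = k*78 + 0 for k=0,1,2,...
Need k*78+0 < 713 → k < 9.141
k ∈ {0, ..., 9} → 10 starts

Answer: 10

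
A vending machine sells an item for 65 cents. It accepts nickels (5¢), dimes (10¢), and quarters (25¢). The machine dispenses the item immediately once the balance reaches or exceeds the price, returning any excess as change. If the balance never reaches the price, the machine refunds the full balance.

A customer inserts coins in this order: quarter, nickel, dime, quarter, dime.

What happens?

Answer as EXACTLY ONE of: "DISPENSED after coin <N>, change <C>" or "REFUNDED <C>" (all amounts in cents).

Price: 65¢
Coin 1 (quarter, 25¢): balance = 25¢
Coin 2 (nickel, 5¢): balance = 30¢
Coin 3 (dime, 10¢): balance = 40¢
Coin 4 (quarter, 25¢): balance = 65¢
  → balance >= price → DISPENSE, change = 65 - 65 = 0¢

Answer: DISPENSED after coin 4, change 0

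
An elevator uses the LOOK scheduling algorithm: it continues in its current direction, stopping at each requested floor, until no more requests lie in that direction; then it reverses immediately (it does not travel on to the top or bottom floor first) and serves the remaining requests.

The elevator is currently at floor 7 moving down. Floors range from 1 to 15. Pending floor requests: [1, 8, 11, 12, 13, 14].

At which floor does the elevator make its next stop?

Current floor: 7, direction: down
Requests above: [8, 11, 12, 13, 14]
Requests below: [1]
Moving down and requests lie below → nearest below is max([1]) = 1

Answer: 1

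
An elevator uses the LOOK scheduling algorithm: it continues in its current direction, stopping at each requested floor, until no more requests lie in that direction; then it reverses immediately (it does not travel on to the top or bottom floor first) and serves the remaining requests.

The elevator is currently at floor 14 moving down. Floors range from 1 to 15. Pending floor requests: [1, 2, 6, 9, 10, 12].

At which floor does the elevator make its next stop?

Answer: 12

Derivation:
Current floor: 14, direction: down
Requests above: []
Requests below: [1, 2, 6, 9, 10, 12]
Moving down and requests lie below → nearest below is max([1, 2, 6, 9, 10, 12]) = 12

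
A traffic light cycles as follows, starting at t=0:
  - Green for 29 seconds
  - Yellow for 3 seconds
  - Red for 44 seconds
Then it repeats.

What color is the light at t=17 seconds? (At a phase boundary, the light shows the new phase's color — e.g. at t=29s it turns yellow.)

Cycle length = 29 + 3 + 44 = 76s
t = 17, phase_t = 17 mod 76 = 17
17 < 29 (green end) → GREEN

Answer: green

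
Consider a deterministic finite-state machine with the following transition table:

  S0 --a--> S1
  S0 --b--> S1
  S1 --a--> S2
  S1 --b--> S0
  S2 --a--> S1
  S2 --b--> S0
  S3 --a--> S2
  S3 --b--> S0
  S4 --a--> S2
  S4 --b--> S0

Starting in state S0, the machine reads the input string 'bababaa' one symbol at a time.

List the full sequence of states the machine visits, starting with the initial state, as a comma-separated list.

Answer: S0, S1, S2, S0, S1, S0, S1, S2

Derivation:
Start: S0
  read 'b': S0 --b--> S1
  read 'a': S1 --a--> S2
  read 'b': S2 --b--> S0
  read 'a': S0 --a--> S1
  read 'b': S1 --b--> S0
  read 'a': S0 --a--> S1
  read 'a': S1 --a--> S2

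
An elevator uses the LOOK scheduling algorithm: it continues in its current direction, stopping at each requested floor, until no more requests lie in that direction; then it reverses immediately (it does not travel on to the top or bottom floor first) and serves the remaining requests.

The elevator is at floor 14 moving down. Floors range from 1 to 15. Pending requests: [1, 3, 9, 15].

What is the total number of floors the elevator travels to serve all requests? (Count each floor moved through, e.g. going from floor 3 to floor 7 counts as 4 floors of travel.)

Answer: 27

Derivation:
Start at floor 14 moving down, LOOK stop order: [9, 3, 1, 15]
  14 → 9: |9-14| = 5, total = 5
  9 → 3: |3-9| = 6, total = 11
  3 → 1: |1-3| = 2, total = 13
  1 → 15: |15-1| = 14, total = 27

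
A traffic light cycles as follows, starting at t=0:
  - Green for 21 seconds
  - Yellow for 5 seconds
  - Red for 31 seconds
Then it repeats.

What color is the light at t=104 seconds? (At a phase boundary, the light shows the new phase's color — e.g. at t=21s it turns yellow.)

Answer: red

Derivation:
Cycle length = 21 + 5 + 31 = 57s
t = 104, phase_t = 104 mod 57 = 47
47 >= 26 → RED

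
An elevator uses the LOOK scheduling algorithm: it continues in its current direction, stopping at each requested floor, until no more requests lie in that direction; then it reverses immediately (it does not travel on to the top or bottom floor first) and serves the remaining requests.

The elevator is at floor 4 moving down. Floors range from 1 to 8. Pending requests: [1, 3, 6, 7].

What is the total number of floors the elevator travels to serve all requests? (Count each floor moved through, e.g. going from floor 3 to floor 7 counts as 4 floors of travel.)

Start at floor 4 moving down, LOOK stop order: [3, 1, 6, 7]
  4 → 3: |3-4| = 1, total = 1
  3 → 1: |1-3| = 2, total = 3
  1 → 6: |6-1| = 5, total = 8
  6 → 7: |7-6| = 1, total = 9

Answer: 9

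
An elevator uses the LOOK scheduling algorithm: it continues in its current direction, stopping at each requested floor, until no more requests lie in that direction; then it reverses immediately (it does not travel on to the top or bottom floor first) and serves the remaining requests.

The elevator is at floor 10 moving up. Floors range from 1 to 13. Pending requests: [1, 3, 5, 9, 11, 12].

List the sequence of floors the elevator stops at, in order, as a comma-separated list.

Answer: 11, 12, 9, 5, 3, 1

Derivation:
Current: 10, moving UP
Serve above first (ascending): [11, 12]
Then reverse, serve below (descending): [9, 5, 3, 1]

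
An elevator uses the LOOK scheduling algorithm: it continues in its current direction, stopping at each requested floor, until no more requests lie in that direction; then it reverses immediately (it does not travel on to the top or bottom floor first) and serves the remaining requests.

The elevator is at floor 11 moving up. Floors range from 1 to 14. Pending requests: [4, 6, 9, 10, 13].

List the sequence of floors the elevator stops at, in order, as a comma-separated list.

Current: 11, moving UP
Serve above first (ascending): [13]
Then reverse, serve below (descending): [10, 9, 6, 4]

Answer: 13, 10, 9, 6, 4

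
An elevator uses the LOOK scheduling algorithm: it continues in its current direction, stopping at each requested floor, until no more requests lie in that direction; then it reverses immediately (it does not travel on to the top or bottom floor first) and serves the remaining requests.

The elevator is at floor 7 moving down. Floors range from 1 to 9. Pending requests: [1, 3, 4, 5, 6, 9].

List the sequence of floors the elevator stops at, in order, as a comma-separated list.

Current: 7, moving DOWN
Serve below first (descending): [6, 5, 4, 3, 1]
Then reverse, serve above (ascending): [9]

Answer: 6, 5, 4, 3, 1, 9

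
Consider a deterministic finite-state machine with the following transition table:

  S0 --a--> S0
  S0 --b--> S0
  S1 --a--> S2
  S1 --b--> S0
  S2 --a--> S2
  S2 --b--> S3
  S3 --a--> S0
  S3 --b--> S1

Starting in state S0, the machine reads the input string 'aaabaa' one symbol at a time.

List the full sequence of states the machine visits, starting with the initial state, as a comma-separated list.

Start: S0
  read 'a': S0 --a--> S0
  read 'a': S0 --a--> S0
  read 'a': S0 --a--> S0
  read 'b': S0 --b--> S0
  read 'a': S0 --a--> S0
  read 'a': S0 --a--> S0

Answer: S0, S0, S0, S0, S0, S0, S0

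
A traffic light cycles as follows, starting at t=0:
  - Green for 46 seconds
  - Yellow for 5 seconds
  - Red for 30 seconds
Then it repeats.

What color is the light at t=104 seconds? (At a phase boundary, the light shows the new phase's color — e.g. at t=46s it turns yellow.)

Answer: green

Derivation:
Cycle length = 46 + 5 + 30 = 81s
t = 104, phase_t = 104 mod 81 = 23
23 < 46 (green end) → GREEN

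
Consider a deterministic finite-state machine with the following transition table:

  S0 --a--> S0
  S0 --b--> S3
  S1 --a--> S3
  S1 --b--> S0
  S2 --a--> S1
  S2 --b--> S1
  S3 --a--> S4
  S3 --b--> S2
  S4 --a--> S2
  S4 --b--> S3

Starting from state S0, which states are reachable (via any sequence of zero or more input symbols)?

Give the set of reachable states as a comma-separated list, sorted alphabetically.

BFS from S0:
  visit S0: S0--a-->S0 (seen), S0--b-->S3 (new)
  visit S3: S3--a-->S4 (new), S3--b-->S2 (new)
  visit S4: S4--a-->S2 (seen), S4--b-->S3 (seen)
  visit S2: S2--a-->S1 (new), S2--b-->S1 (seen)
  visit S1: S1--a-->S3 (seen), S1--b-->S0 (seen)

Answer: S0, S1, S2, S3, S4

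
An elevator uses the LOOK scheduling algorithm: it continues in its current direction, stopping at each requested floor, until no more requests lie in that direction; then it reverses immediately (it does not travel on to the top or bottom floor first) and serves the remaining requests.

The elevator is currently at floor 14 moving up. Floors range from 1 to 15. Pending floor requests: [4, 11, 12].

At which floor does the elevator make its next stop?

Answer: 12

Derivation:
Current floor: 14, direction: up
Requests above: []
Requests below: [4, 11, 12]
Moving up but no requests above → reverse; nearest below is max([4, 11, 12]) = 12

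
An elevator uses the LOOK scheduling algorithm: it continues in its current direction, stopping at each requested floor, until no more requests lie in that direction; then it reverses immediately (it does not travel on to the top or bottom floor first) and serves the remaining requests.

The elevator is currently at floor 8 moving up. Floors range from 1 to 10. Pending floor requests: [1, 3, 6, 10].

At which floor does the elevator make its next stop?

Current floor: 8, direction: up
Requests above: [10]
Requests below: [1, 3, 6]
Moving up and requests lie above → nearest above is min([10]) = 10

Answer: 10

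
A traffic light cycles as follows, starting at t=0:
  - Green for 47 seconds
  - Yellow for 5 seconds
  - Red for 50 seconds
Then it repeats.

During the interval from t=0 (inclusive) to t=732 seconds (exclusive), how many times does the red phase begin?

Answer: 7

Derivation:
Cycle = 47+5+50 = 102s
red phase starts at t = k*102 + 52 for k=0,1,2,...
Need k*102+52 < 732 → k < 6.667
k ∈ {0, ..., 6} → 7 starts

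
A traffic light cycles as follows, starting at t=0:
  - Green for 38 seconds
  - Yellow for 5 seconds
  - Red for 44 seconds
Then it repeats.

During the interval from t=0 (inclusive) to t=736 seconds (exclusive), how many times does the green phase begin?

Cycle = 38+5+44 = 87s
green phase starts at t = k*87 + 0 for k=0,1,2,...
Need k*87+0 < 736 → k < 8.460
k ∈ {0, ..., 8} → 9 starts

Answer: 9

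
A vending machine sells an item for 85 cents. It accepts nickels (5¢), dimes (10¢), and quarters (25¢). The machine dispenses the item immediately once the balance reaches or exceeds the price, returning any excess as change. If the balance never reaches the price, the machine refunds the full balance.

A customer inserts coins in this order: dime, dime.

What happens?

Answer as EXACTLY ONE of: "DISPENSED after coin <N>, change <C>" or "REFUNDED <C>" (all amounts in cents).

Price: 85¢
Coin 1 (dime, 10¢): balance = 10¢
Coin 2 (dime, 10¢): balance = 20¢
All coins inserted, balance 20¢ < price 85¢ → REFUND 20¢

Answer: REFUNDED 20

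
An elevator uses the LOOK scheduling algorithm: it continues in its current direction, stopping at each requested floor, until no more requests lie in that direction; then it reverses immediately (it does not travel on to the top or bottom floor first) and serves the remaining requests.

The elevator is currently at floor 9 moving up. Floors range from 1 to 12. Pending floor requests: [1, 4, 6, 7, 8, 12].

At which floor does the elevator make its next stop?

Answer: 12

Derivation:
Current floor: 9, direction: up
Requests above: [12]
Requests below: [1, 4, 6, 7, 8]
Moving up and requests lie above → nearest above is min([12]) = 12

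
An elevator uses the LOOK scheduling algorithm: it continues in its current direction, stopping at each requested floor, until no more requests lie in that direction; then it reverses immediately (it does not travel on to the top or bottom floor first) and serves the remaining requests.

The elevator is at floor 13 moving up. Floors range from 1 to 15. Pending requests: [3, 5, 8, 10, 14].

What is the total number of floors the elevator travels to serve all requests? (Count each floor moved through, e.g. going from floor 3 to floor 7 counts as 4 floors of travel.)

Answer: 12

Derivation:
Start at floor 13 moving up, LOOK stop order: [14, 10, 8, 5, 3]
  13 → 14: |14-13| = 1, total = 1
  14 → 10: |10-14| = 4, total = 5
  10 → 8: |8-10| = 2, total = 7
  8 → 5: |5-8| = 3, total = 10
  5 → 3: |3-5| = 2, total = 12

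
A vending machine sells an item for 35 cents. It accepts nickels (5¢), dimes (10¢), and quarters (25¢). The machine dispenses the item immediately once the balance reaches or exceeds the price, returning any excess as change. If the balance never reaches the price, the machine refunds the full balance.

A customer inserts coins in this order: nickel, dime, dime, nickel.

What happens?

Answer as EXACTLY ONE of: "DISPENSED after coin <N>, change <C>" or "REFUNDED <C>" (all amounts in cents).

Price: 35¢
Coin 1 (nickel, 5¢): balance = 5¢
Coin 2 (dime, 10¢): balance = 15¢
Coin 3 (dime, 10¢): balance = 25¢
Coin 4 (nickel, 5¢): balance = 30¢
All coins inserted, balance 30¢ < price 35¢ → REFUND 30¢

Answer: REFUNDED 30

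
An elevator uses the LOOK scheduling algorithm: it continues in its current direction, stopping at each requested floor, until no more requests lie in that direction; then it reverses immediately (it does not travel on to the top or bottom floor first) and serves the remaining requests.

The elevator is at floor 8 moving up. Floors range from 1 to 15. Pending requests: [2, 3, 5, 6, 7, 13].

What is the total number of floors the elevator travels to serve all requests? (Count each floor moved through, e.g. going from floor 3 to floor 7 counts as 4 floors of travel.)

Start at floor 8 moving up, LOOK stop order: [13, 7, 6, 5, 3, 2]
  8 → 13: |13-8| = 5, total = 5
  13 → 7: |7-13| = 6, total = 11
  7 → 6: |6-7| = 1, total = 12
  6 → 5: |5-6| = 1, total = 13
  5 → 3: |3-5| = 2, total = 15
  3 → 2: |2-3| = 1, total = 16

Answer: 16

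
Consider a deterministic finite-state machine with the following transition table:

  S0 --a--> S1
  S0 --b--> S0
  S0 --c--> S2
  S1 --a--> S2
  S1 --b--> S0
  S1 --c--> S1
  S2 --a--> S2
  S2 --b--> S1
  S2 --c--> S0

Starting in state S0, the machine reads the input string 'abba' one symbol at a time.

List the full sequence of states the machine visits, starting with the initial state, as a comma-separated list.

Answer: S0, S1, S0, S0, S1

Derivation:
Start: S0
  read 'a': S0 --a--> S1
  read 'b': S1 --b--> S0
  read 'b': S0 --b--> S0
  read 'a': S0 --a--> S1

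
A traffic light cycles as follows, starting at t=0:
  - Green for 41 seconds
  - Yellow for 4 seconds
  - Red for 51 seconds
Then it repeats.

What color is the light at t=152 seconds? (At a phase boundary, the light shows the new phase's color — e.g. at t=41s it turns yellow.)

Answer: red

Derivation:
Cycle length = 41 + 4 + 51 = 96s
t = 152, phase_t = 152 mod 96 = 56
56 >= 45 → RED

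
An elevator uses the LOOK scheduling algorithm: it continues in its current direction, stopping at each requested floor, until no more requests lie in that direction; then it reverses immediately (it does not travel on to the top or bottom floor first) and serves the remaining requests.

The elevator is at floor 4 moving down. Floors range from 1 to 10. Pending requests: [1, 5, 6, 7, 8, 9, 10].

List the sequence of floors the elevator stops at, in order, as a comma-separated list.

Answer: 1, 5, 6, 7, 8, 9, 10

Derivation:
Current: 4, moving DOWN
Serve below first (descending): [1]
Then reverse, serve above (ascending): [5, 6, 7, 8, 9, 10]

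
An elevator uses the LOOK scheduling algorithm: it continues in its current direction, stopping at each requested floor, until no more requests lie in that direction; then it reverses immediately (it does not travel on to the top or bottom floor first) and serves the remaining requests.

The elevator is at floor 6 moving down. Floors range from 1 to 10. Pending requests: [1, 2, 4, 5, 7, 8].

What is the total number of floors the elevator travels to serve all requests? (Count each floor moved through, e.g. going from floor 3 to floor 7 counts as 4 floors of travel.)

Answer: 12

Derivation:
Start at floor 6 moving down, LOOK stop order: [5, 4, 2, 1, 7, 8]
  6 → 5: |5-6| = 1, total = 1
  5 → 4: |4-5| = 1, total = 2
  4 → 2: |2-4| = 2, total = 4
  2 → 1: |1-2| = 1, total = 5
  1 → 7: |7-1| = 6, total = 11
  7 → 8: |8-7| = 1, total = 12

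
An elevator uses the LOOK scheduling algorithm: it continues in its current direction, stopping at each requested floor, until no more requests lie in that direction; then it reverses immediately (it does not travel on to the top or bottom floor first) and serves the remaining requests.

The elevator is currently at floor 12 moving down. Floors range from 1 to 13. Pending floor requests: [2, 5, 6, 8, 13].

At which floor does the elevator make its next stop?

Answer: 8

Derivation:
Current floor: 12, direction: down
Requests above: [13]
Requests below: [2, 5, 6, 8]
Moving down and requests lie below → nearest below is max([2, 5, 6, 8]) = 8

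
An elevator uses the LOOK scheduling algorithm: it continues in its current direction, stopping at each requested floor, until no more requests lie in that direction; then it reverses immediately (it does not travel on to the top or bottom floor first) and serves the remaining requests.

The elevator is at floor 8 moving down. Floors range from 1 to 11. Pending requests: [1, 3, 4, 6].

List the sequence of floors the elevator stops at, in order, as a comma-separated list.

Answer: 6, 4, 3, 1

Derivation:
Current: 8, moving DOWN
Serve below first (descending): [6, 4, 3, 1]
Then reverse, serve above (ascending): []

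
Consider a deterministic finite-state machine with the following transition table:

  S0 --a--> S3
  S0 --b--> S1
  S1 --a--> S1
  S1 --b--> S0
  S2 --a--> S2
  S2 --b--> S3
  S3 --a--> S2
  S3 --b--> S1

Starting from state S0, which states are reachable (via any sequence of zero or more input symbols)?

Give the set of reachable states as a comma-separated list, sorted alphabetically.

Answer: S0, S1, S2, S3

Derivation:
BFS from S0:
  visit S0: S0--a-->S3 (new), S0--b-->S1 (new)
  visit S3: S3--a-->S2 (new), S3--b-->S1 (seen)
  visit S1: S1--a-->S1 (seen), S1--b-->S0 (seen)
  visit S2: S2--a-->S2 (seen), S2--b-->S3 (seen)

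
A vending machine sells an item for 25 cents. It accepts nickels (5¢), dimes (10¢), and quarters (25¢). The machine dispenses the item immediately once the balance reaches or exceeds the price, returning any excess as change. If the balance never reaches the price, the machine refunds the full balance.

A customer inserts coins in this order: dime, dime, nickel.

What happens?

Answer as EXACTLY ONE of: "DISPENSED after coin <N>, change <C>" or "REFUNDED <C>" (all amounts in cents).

Price: 25¢
Coin 1 (dime, 10¢): balance = 10¢
Coin 2 (dime, 10¢): balance = 20¢
Coin 3 (nickel, 5¢): balance = 25¢
  → balance >= price → DISPENSE, change = 25 - 25 = 0¢

Answer: DISPENSED after coin 3, change 0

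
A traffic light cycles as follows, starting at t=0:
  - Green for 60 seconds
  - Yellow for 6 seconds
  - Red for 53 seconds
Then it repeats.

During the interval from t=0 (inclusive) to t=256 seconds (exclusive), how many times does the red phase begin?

Cycle = 60+6+53 = 119s
red phase starts at t = k*119 + 66 for k=0,1,2,...
Need k*119+66 < 256 → k < 1.597
k ∈ {0, ..., 1} → 2 starts

Answer: 2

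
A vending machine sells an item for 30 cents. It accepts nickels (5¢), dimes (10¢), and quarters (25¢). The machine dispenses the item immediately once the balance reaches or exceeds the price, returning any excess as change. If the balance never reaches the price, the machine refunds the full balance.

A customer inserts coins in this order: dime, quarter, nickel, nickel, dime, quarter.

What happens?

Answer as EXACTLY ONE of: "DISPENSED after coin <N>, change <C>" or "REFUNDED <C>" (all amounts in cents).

Price: 30¢
Coin 1 (dime, 10¢): balance = 10¢
Coin 2 (quarter, 25¢): balance = 35¢
  → balance >= price → DISPENSE, change = 35 - 30 = 5¢

Answer: DISPENSED after coin 2, change 5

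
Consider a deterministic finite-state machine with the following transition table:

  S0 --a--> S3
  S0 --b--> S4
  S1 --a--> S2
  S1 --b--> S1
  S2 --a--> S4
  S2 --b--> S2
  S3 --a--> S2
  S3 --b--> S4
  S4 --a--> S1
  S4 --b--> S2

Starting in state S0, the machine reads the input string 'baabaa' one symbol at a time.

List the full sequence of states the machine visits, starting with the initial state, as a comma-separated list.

Start: S0
  read 'b': S0 --b--> S4
  read 'a': S4 --a--> S1
  read 'a': S1 --a--> S2
  read 'b': S2 --b--> S2
  read 'a': S2 --a--> S4
  read 'a': S4 --a--> S1

Answer: S0, S4, S1, S2, S2, S4, S1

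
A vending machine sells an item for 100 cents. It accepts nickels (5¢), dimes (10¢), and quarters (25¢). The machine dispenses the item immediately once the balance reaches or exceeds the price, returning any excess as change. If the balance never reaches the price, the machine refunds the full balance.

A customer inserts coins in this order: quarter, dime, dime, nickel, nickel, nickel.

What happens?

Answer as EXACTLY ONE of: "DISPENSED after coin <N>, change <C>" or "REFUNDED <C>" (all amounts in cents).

Answer: REFUNDED 60

Derivation:
Price: 100¢
Coin 1 (quarter, 25¢): balance = 25¢
Coin 2 (dime, 10¢): balance = 35¢
Coin 3 (dime, 10¢): balance = 45¢
Coin 4 (nickel, 5¢): balance = 50¢
Coin 5 (nickel, 5¢): balance = 55¢
Coin 6 (nickel, 5¢): balance = 60¢
All coins inserted, balance 60¢ < price 100¢ → REFUND 60¢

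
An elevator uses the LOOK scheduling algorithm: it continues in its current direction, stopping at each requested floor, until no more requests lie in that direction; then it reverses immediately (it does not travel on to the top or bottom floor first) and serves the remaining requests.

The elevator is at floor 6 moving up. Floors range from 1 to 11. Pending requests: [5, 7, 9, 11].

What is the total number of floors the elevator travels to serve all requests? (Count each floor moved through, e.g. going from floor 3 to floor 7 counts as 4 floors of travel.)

Start at floor 6 moving up, LOOK stop order: [7, 9, 11, 5]
  6 → 7: |7-6| = 1, total = 1
  7 → 9: |9-7| = 2, total = 3
  9 → 11: |11-9| = 2, total = 5
  11 → 5: |5-11| = 6, total = 11

Answer: 11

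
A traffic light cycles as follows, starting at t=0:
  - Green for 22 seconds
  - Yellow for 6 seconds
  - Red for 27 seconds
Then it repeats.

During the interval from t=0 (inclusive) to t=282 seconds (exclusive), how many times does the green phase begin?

Answer: 6

Derivation:
Cycle = 22+6+27 = 55s
green phase starts at t = k*55 + 0 for k=0,1,2,...
Need k*55+0 < 282 → k < 5.127
k ∈ {0, ..., 5} → 6 starts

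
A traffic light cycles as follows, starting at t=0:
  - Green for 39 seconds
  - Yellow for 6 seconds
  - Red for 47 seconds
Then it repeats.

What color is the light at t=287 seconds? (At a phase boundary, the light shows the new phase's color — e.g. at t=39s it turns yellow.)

Answer: green

Derivation:
Cycle length = 39 + 6 + 47 = 92s
t = 287, phase_t = 287 mod 92 = 11
11 < 39 (green end) → GREEN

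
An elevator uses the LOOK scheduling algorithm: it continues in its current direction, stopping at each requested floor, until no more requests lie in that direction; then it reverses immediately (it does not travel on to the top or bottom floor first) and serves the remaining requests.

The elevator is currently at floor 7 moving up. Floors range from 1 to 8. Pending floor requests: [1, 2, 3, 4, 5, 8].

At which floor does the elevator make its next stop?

Answer: 8

Derivation:
Current floor: 7, direction: up
Requests above: [8]
Requests below: [1, 2, 3, 4, 5]
Moving up and requests lie above → nearest above is min([8]) = 8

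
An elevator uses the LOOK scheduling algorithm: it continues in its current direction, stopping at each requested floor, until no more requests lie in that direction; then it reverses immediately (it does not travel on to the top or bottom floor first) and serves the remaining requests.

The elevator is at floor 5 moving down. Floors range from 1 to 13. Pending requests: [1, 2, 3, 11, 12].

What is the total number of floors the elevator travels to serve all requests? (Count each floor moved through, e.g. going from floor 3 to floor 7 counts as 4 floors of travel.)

Start at floor 5 moving down, LOOK stop order: [3, 2, 1, 11, 12]
  5 → 3: |3-5| = 2, total = 2
  3 → 2: |2-3| = 1, total = 3
  2 → 1: |1-2| = 1, total = 4
  1 → 11: |11-1| = 10, total = 14
  11 → 12: |12-11| = 1, total = 15

Answer: 15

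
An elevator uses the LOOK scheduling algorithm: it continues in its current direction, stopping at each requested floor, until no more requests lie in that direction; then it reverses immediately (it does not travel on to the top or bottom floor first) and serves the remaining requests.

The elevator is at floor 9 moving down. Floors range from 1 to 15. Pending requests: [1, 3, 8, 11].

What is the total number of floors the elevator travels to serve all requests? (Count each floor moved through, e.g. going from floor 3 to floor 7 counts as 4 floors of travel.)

Answer: 18

Derivation:
Start at floor 9 moving down, LOOK stop order: [8, 3, 1, 11]
  9 → 8: |8-9| = 1, total = 1
  8 → 3: |3-8| = 5, total = 6
  3 → 1: |1-3| = 2, total = 8
  1 → 11: |11-1| = 10, total = 18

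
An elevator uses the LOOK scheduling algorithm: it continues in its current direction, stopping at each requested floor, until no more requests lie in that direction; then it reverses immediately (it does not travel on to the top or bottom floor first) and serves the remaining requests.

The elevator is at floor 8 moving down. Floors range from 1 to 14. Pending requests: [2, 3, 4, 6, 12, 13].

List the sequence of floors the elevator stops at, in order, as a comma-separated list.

Answer: 6, 4, 3, 2, 12, 13

Derivation:
Current: 8, moving DOWN
Serve below first (descending): [6, 4, 3, 2]
Then reverse, serve above (ascending): [12, 13]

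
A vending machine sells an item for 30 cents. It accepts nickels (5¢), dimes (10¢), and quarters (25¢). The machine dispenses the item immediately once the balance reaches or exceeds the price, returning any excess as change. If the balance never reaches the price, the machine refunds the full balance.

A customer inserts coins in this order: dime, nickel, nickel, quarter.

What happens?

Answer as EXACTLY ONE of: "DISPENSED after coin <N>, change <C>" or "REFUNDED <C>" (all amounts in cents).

Price: 30¢
Coin 1 (dime, 10¢): balance = 10¢
Coin 2 (nickel, 5¢): balance = 15¢
Coin 3 (nickel, 5¢): balance = 20¢
Coin 4 (quarter, 25¢): balance = 45¢
  → balance >= price → DISPENSE, change = 45 - 30 = 15¢

Answer: DISPENSED after coin 4, change 15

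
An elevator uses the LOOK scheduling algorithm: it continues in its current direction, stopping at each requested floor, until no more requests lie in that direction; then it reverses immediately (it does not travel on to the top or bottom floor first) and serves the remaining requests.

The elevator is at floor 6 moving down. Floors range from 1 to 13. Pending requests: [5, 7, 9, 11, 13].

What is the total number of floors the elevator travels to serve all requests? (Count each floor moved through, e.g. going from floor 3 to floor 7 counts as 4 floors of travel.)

Start at floor 6 moving down, LOOK stop order: [5, 7, 9, 11, 13]
  6 → 5: |5-6| = 1, total = 1
  5 → 7: |7-5| = 2, total = 3
  7 → 9: |9-7| = 2, total = 5
  9 → 11: |11-9| = 2, total = 7
  11 → 13: |13-11| = 2, total = 9

Answer: 9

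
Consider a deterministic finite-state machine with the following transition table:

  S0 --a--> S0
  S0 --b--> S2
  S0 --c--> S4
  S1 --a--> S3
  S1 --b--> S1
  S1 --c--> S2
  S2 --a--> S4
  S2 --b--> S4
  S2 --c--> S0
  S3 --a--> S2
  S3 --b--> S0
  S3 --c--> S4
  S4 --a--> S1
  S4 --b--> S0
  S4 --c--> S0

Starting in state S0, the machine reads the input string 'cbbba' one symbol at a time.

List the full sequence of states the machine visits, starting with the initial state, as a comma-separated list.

Answer: S0, S4, S0, S2, S4, S1

Derivation:
Start: S0
  read 'c': S0 --c--> S4
  read 'b': S4 --b--> S0
  read 'b': S0 --b--> S2
  read 'b': S2 --b--> S4
  read 'a': S4 --a--> S1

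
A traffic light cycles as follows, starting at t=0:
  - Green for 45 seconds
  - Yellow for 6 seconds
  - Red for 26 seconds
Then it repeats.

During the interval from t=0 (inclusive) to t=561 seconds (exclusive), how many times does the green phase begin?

Answer: 8

Derivation:
Cycle = 45+6+26 = 77s
green phase starts at t = k*77 + 0 for k=0,1,2,...
Need k*77+0 < 561 → k < 7.286
k ∈ {0, ..., 7} → 8 starts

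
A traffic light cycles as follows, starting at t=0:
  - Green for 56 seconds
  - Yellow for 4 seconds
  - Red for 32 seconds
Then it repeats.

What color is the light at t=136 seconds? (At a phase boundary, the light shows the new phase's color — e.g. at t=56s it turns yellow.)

Cycle length = 56 + 4 + 32 = 92s
t = 136, phase_t = 136 mod 92 = 44
44 < 56 (green end) → GREEN

Answer: green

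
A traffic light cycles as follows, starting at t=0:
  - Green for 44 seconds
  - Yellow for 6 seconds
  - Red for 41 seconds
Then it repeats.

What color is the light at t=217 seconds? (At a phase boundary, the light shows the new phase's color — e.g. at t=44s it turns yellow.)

Answer: green

Derivation:
Cycle length = 44 + 6 + 41 = 91s
t = 217, phase_t = 217 mod 91 = 35
35 < 44 (green end) → GREEN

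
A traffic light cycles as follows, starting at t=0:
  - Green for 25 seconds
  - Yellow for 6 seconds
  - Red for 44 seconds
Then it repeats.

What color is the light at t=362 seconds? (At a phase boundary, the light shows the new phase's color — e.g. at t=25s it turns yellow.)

Answer: red

Derivation:
Cycle length = 25 + 6 + 44 = 75s
t = 362, phase_t = 362 mod 75 = 62
62 >= 31 → RED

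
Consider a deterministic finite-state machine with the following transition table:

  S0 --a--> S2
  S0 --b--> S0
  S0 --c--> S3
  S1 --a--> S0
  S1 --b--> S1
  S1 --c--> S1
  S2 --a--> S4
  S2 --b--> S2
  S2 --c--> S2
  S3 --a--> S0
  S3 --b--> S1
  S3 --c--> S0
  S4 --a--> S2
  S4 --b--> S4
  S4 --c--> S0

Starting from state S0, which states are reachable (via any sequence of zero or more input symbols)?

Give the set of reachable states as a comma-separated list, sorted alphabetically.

BFS from S0:
  visit S0: S0--a-->S2 (new), S0--b-->S0 (seen), S0--c-->S3 (new)
  visit S2: S2--a-->S4 (new), S2--b-->S2 (seen), S2--c-->S2 (seen)
  visit S3: S3--a-->S0 (seen), S3--b-->S1 (new), S3--c-->S0 (seen)
  visit S4: S4--a-->S2 (seen), S4--b-->S4 (seen), S4--c-->S0 (seen)
  visit S1: S1--a-->S0 (seen), S1--b-->S1 (seen), S1--c-->S1 (seen)

Answer: S0, S1, S2, S3, S4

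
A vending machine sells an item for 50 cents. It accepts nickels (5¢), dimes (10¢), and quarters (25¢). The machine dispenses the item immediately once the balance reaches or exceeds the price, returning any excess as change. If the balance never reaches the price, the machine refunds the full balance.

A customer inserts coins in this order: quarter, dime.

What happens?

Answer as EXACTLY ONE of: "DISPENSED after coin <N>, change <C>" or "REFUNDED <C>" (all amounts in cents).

Answer: REFUNDED 35

Derivation:
Price: 50¢
Coin 1 (quarter, 25¢): balance = 25¢
Coin 2 (dime, 10¢): balance = 35¢
All coins inserted, balance 35¢ < price 50¢ → REFUND 35¢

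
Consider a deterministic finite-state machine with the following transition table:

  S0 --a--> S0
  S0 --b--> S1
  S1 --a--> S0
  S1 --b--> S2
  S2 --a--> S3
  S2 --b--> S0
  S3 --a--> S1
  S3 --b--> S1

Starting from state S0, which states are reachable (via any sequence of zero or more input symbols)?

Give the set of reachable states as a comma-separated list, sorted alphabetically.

Answer: S0, S1, S2, S3

Derivation:
BFS from S0:
  visit S0: S0--a-->S0 (seen), S0--b-->S1 (new)
  visit S1: S1--a-->S0 (seen), S1--b-->S2 (new)
  visit S2: S2--a-->S3 (new), S2--b-->S0 (seen)
  visit S3: S3--a-->S1 (seen), S3--b-->S1 (seen)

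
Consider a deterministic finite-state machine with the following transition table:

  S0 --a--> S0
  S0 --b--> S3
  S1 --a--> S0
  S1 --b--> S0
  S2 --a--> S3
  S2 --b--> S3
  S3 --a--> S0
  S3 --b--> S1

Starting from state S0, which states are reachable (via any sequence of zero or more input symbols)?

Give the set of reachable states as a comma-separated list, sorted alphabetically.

BFS from S0:
  visit S0: S0--a-->S0 (seen), S0--b-->S3 (new)
  visit S3: S3--a-->S0 (seen), S3--b-->S1 (new)
  visit S1: S1--a-->S0 (seen), S1--b-->S0 (seen)

Answer: S0, S1, S3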